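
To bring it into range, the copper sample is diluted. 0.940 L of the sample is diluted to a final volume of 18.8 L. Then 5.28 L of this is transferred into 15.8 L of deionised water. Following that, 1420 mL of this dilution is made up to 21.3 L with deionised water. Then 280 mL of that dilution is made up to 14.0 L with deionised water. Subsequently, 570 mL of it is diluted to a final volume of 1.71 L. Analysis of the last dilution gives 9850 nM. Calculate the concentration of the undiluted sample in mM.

1770 mM

Overall dilution factor = 20 × 3.992 × 15 × 50 × 3 = 1.80 × 10⁵.
Original = 9850 nM × 1.80 × 10⁵ = 1.77 × 10⁹ nM = 1770 mM.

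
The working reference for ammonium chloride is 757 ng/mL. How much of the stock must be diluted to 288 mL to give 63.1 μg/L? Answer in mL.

63.1 μg/L = 63.1 ng/mL.
V₁ = C₂V₂/C₁ = 63.1 × 288 / 757 = 24.0 mL.

24.0 mL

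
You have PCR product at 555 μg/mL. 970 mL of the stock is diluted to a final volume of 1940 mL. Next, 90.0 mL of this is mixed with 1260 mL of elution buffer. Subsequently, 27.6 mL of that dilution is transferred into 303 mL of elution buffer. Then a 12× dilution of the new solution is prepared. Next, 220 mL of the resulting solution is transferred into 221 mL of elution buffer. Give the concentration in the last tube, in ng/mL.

Overall dilution factor = 2 × 15 × 11.98 × 12 × 2.005 = 8644.
555 μg/mL / 8644 = 0.0642 μg/mL = 64.2 ng/mL.

64.2 ng/mL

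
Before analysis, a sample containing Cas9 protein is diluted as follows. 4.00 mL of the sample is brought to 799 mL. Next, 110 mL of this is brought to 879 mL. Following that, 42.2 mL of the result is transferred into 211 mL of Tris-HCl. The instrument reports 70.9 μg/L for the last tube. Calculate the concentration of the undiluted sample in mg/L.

679 mg/L

Overall dilution factor = 199.8 × 7.991 × 6 = 9577.
Original = 70.9 μg/L × 9577 = 6.79 × 10⁵ μg/L = 679 mg/L.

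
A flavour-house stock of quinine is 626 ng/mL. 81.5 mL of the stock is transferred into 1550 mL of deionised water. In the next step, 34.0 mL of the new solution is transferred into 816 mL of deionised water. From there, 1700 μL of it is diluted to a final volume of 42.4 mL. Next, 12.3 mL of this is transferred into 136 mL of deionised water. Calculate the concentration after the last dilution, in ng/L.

4.16 ng/L

Overall dilution factor = 20.02 × 25 × 24.94 × 12.06 = 1.50 × 10⁵.
626 ng/mL / 1.50 × 10⁵ = 4.16 × 10⁻³ ng/mL = 4.16 ng/L.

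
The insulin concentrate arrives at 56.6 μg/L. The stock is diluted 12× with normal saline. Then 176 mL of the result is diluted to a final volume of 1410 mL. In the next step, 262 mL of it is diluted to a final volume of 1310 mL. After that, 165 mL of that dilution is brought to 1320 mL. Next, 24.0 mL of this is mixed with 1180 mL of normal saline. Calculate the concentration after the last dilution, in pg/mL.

0.293 pg/mL

Overall dilution factor = 12 × 8.011 × 5 × 8 × 50.17 = 1.93 × 10⁵.
56.6 μg/L / 1.93 × 10⁵ = 2.93 × 10⁻⁴ μg/L = 0.293 pg/mL.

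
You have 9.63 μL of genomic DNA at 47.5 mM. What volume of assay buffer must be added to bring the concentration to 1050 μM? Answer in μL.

426 μL

1050 μM = 1.05 mM.
V₂ = C₁V₁/C₂ = 47.5 × 9.63 / 1.05 = 436 μL.
Diluent to add = V₂ − V₁ = 436 − 9.63 = 426 μL.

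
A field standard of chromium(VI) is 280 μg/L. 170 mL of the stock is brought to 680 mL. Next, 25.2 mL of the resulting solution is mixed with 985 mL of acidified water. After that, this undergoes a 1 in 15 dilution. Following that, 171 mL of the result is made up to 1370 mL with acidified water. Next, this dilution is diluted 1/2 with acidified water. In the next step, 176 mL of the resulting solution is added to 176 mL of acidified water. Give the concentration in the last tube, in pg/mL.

3.63 pg/mL

Overall dilution factor = 4 × 40.09 × 15 × 8.012 × 2 × 2 = 7.71 × 10⁴.
280 μg/L / 7.71 × 10⁴ = 3.63 × 10⁻³ μg/L = 3.63 pg/mL.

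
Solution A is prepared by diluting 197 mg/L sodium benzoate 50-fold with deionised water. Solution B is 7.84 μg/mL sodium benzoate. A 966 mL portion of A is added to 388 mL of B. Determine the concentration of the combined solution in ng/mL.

C_A = 197 mg/L / 50 = 3.94 mg/L.
C_B = 7.84 μg/mL = 7.84 mg/L.
C_mix = (C_A·V_A + C_B·V_B)/(V_A + V_B) = (3.94×966 + 7.84×388) / 1354 = 5.06 mg/L = 5060 ng/mL.

5060 ng/mL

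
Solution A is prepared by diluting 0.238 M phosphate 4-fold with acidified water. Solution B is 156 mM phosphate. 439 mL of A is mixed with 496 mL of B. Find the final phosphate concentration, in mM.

111 mM

C_A = 0.238 M / 4 = 0.0595 M.
C_B = 156 mM = 0.156 M.
C_mix = (C_A·V_A + C_B·V_B)/(V_A + V_B) = (0.0595×439 + 0.156×496) / 935.0 = 0.111 M = 111 mM.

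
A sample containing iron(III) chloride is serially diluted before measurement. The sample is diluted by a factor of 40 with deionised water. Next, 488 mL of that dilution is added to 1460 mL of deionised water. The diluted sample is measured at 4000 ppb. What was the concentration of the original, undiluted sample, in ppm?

639 ppm

Overall dilution factor = 40 × 3.992 = 160.
Original = 4000 ppb × 160 = 6.39 × 10⁵ ppb = 639 ppm.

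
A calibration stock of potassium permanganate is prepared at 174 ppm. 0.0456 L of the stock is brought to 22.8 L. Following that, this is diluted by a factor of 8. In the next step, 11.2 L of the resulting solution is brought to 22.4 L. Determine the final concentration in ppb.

21.7 ppb

Overall dilution factor = 500 × 8 × 2 = 8000.
174 ppm / 8000 = 0.0217 ppm = 21.7 ppb.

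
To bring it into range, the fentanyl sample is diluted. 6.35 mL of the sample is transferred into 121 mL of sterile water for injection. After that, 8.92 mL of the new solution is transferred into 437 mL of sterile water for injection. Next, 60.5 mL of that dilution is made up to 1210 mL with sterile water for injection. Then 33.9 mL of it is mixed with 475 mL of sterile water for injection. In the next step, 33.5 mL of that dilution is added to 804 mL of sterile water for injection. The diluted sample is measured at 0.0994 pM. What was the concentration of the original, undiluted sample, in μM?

Overall dilution factor = 20.06 × 49.99 × 20 × 15.01 × 25 = 7.53 × 10⁶.
Original = 0.0994 pM × 7.53 × 10⁶ = 7.48 × 10⁵ pM = 0.748 μM.

0.748 μM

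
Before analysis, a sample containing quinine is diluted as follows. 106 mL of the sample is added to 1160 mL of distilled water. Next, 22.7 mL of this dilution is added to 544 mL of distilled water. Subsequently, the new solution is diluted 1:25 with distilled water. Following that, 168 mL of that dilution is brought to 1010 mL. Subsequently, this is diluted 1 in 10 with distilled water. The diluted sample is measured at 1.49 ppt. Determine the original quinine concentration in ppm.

0.668 ppm

Overall dilution factor = 11.94 × 24.96 × 25 × 6.012 × 10 = 4.48 × 10⁵.
Original = 1.49 ppt × 4.48 × 10⁵ = 6.68 × 10⁵ ppt = 0.668 ppm.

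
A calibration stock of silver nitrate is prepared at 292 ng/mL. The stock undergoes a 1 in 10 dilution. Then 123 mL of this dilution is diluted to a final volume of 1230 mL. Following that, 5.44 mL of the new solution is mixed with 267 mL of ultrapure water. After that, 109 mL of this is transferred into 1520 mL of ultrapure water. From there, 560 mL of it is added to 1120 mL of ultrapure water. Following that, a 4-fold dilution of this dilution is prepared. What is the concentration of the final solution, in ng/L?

0.325 ng/L

Overall dilution factor = 10 × 10 × 50.08 × 14.94 × 3 × 4 = 8.98 × 10⁵.
292 ng/mL / 8.98 × 10⁵ = 3.25 × 10⁻⁴ ng/mL = 0.325 ng/L.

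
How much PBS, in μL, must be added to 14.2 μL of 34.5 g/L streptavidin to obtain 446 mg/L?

446 mg/L = 0.446 g/L.
V₂ = C₁V₁/C₂ = 34.5 × 14.2 / 0.446 = 1098 μL.
Diluent to add = V₂ − V₁ = 1098 − 14.2 = 1080 μL.

1080 μL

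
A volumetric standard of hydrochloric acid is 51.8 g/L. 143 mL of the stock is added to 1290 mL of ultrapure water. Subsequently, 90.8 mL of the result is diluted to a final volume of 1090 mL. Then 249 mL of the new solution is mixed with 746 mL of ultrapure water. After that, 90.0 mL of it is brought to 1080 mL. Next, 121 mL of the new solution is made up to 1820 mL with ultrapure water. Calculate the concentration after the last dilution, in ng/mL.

Overall dilution factor = 10.02 × 12.00 × 3.996 × 12 × 15.04 = 8.68 × 10⁴.
51.8 g/L / 8.68 × 10⁴ = 5.97 × 10⁻⁴ g/L = 597 ng/mL.

597 ng/mL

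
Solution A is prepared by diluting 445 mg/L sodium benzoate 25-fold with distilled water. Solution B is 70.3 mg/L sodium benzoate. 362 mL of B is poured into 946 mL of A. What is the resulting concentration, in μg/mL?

32.3 μg/mL

C_A = 445 mg/L / 25 = 17.8 mg/L.
C_mix = (C_A·V_A + C_B·V_B)/(V_A + V_B) = (17.8×946 + 70.3×362) / 1308 = 32.3 mg/L = 32.3 μg/mL.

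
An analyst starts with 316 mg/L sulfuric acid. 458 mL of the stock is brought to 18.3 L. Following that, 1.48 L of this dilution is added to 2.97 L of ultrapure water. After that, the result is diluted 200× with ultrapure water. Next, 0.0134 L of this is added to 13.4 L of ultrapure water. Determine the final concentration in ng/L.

13.1 ng/L

Overall dilution factor = 39.96 × 3.007 × 200 × 1001 = 2.41 × 10⁷.
316 mg/L / 2.41 × 10⁷ = 1.31 × 10⁻⁵ mg/L = 13.1 ng/L.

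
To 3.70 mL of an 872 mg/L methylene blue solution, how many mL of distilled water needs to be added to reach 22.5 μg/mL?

140 mL

22.5 μg/mL = 22.5 mg/L.
V₂ = C₁V₁/C₂ = 872 × 3.70 / 22.5 = 143 mL.
Diluent to add = V₂ − V₁ = 143 − 3.70 = 140 mL.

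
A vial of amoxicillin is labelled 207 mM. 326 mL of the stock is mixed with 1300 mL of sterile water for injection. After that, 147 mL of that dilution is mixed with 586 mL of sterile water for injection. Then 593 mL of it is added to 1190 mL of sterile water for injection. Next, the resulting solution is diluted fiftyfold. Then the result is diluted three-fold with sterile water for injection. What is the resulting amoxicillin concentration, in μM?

Overall dilution factor = 4.988 × 4.986 × 3.007 × 50 × 3 = 1.12 × 10⁴.
207 mM / 1.12 × 10⁴ = 0.0185 mM = 18.5 μM.

18.5 μM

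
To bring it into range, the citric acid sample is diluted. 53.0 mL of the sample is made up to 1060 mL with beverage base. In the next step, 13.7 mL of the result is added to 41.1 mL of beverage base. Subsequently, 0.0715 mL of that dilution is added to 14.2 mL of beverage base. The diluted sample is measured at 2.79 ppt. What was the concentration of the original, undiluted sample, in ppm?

0.0446 ppm

Overall dilution factor = 20 × 4 × 199.6 = 1.60 × 10⁴.
Original = 2.79 ppt × 1.60 × 10⁴ = 4.46 × 10⁴ ppt = 0.0446 ppm.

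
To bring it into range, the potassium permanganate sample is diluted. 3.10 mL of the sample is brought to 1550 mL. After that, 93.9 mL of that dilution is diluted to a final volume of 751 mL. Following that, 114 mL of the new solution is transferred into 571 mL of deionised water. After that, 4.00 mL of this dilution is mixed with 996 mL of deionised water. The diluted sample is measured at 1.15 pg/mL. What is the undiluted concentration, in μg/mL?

Overall dilution factor = 500 × 7.998 × 6.009 × 250 = 6.01 × 10⁶.
Original = 1.15 pg/mL × 6.01 × 10⁶ = 6.91 × 10⁶ pg/mL = 6.91 μg/mL.

6.91 μg/mL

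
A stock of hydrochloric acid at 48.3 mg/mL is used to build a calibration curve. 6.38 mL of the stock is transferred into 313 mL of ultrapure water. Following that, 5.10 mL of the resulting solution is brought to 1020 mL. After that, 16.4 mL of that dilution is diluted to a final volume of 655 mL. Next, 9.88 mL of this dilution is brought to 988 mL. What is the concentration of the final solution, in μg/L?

Overall dilution factor = 50.06 × 200 × 39.94 × 100 = 4.00 × 10⁷.
48.3 mg/mL / 4.00 × 10⁷ = 1.21 × 10⁻⁶ mg/mL = 1.21 μg/L.

1.21 μg/L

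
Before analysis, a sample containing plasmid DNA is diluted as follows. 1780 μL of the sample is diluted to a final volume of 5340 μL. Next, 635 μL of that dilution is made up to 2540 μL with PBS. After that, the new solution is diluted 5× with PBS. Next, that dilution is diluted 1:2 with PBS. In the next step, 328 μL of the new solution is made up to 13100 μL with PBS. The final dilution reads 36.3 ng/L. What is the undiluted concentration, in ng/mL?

Overall dilution factor = 3 × 4 × 5 × 2 × 39.94 = 4793.
Original = 36.3 ng/L × 4793 = 1.74 × 10⁵ ng/L = 174 ng/mL.

174 ng/mL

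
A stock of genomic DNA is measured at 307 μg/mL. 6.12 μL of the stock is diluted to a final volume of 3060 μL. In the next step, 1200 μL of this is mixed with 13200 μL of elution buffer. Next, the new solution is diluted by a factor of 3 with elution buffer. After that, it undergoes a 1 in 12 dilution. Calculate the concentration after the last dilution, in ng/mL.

1.42 ng/mL

Overall dilution factor = 500 × 12 × 3 × 12 = 2.16 × 10⁵.
307 μg/mL / 2.16 × 10⁵ = 1.42 × 10⁻³ μg/mL = 1.42 ng/mL.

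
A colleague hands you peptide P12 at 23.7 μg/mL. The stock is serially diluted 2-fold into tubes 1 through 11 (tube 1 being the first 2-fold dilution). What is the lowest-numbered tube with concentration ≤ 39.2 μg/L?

tube 10

Tube n has concentration 23.7 μg/mL / 2ⁿ.
Need 2ⁿ ≥ 23.7 μg/mL / 39.2 μg/L = 605, so n ≥ 9.24.
First such tube: n = 10.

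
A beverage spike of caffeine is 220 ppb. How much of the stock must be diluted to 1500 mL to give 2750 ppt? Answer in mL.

2750 ppt = 2.75 ppb.
V₁ = C₂V₂/C₁ = 2.75 × 1500 / 220 = 18.8 mL.

18.8 mL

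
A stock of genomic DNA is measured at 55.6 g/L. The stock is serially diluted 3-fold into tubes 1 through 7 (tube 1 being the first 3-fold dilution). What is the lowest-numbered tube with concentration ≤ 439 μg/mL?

Tube n has concentration 55.6 g/L / 3ⁿ.
Need 3ⁿ ≥ 55.6 g/L / 439 μg/mL = 127, so n ≥ 4.41.
First such tube: n = 5.

tube 5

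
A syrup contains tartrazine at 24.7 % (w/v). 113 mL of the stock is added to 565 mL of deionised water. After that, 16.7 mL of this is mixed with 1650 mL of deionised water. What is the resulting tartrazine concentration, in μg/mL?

Overall dilution factor = 6 × 99.80 = 599.
24.7 % (w/v) / 599 = 0.0412 % (w/v) = 412 μg/mL.

412 μg/mL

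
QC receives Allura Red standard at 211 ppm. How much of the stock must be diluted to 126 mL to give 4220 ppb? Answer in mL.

2.52 mL

4220 ppb = 4.22 ppm.
V₁ = C₂V₂/C₁ = 4.22 × 126 / 211 = 2.52 mL.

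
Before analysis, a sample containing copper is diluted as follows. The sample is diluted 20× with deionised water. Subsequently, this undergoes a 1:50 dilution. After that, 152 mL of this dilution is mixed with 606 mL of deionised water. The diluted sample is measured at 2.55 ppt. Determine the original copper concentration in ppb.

12.7 ppb

Overall dilution factor = 20 × 50 × 4.987 = 4987.
Original = 2.55 ppt × 4987 = 1.27 × 10⁴ ppt = 12.7 ppb.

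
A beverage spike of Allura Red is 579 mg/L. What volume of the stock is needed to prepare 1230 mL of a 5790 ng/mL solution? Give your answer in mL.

5790 ng/mL = 5.79 mg/L.
V₁ = C₂V₂/C₁ = 5.79 × 1230 / 579 = 12.3 mL.

12.3 mL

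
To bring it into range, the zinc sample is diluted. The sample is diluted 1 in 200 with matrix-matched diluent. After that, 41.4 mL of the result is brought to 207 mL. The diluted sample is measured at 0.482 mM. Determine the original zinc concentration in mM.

482 mM

Overall dilution factor = 200 × 5 = 1000.
Original = 0.482 mM × 1000 = 482 mM.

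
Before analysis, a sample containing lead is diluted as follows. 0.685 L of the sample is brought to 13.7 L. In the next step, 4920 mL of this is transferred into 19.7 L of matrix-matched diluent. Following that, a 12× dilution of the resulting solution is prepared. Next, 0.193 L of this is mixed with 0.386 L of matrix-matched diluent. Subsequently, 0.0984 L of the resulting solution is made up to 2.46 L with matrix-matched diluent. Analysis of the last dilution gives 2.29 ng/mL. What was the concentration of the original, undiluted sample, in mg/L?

206 mg/L

Overall dilution factor = 20 × 5.004 × 12 × 3 × 25 = 9.01 × 10⁴.
Original = 2.29 ng/mL × 9.01 × 10⁴ = 2.06 × 10⁵ ng/mL = 206 mg/L.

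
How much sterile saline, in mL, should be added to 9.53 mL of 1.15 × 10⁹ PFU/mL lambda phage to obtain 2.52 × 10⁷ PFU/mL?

425 mL

V₂ = C₁V₁/C₂ = 1.15 × 10⁹ × 9.53 / 2.52 × 10⁷ = 435 mL.
Diluent to add = V₂ − V₁ = 435 − 9.53 = 425 mL.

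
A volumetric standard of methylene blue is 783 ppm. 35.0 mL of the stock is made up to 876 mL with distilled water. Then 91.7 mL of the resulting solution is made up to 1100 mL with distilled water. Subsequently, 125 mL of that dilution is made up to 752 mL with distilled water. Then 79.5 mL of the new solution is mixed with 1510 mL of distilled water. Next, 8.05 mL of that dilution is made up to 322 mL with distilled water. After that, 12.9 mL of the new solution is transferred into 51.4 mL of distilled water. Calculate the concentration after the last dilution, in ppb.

0.109 ppb

Overall dilution factor = 25.03 × 12.00 × 6.016 × 19.99 × 40 × 4.984 = 7.20 × 10⁶.
783 ppm / 7.20 × 10⁶ = 1.09 × 10⁻⁴ ppm = 0.109 ppb.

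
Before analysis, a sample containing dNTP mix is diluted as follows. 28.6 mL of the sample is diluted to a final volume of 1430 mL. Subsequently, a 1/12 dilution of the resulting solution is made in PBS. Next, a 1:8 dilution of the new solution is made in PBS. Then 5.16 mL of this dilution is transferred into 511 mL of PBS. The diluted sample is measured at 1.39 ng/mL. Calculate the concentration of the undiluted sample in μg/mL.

Overall dilution factor = 50 × 12 × 8 × 100.0 = 4.80 × 10⁵.
Original = 1.39 ng/mL × 4.80 × 10⁵ = 6.67 × 10⁵ ng/mL = 667 μg/mL.

667 μg/mL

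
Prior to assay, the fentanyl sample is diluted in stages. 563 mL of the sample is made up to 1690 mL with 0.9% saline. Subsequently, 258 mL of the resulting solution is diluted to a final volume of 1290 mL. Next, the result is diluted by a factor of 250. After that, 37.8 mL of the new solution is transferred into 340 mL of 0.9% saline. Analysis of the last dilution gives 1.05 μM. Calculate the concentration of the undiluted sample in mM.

39.4 mM

Overall dilution factor = 3.002 × 5 × 250 × 9.995 = 3.75 × 10⁴.
Original = 1.05 μM × 3.75 × 10⁴ = 3.94 × 10⁴ μM = 39.4 mM.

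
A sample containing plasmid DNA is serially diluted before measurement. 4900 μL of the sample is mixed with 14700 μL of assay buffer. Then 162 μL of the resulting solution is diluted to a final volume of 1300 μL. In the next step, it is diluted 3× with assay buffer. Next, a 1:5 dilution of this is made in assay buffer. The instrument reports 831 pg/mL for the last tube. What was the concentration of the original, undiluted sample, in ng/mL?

400 ng/mL

Overall dilution factor = 4 × 8.025 × 3 × 5 = 481.
Original = 831 pg/mL × 481 = 4.00 × 10⁵ pg/mL = 400 ng/mL.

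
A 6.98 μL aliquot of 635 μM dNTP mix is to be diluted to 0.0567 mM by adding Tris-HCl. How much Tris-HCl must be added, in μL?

0.0567 mM = 56.7 μM.
V₂ = C₁V₁/C₂ = 635 × 6.98 / 56.7 = 78.2 μL.
Diluent to add = V₂ − V₁ = 78.2 − 6.98 = 71.2 μL.

71.2 μL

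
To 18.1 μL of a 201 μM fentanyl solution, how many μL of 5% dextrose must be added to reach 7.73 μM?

453 μL

V₂ = C₁V₁/C₂ = 201 × 18.1 / 7.73 = 471 μL.
Diluent to add = V₂ − V₁ = 471 − 18.1 = 453 μL.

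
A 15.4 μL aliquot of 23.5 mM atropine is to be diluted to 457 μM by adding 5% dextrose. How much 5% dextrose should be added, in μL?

457 μM = 0.457 mM.
V₂ = C₁V₁/C₂ = 23.5 × 15.4 / 0.457 = 792 μL.
Diluent to add = V₂ − V₁ = 792 − 15.4 = 777 μL.

777 μL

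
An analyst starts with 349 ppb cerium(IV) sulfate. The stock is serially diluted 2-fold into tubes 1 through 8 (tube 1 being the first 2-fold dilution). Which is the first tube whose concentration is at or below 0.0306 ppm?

Tube n has concentration 349 ppb / 2ⁿ.
Need 2ⁿ ≥ 349 ppb / 0.0306 ppm = 11.4, so n ≥ 3.51.
First such tube: n = 4.

tube 4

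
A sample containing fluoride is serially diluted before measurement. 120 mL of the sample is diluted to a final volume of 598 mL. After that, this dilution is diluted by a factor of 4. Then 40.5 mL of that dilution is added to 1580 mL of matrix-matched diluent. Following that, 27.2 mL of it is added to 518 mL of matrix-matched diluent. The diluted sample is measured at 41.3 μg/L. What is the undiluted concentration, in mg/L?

660 mg/L

Overall dilution factor = 4.983 × 4 × 40.01 × 20.04 = 1.60 × 10⁴.
Original = 41.3 μg/L × 1.60 × 10⁴ = 6.60 × 10⁵ μg/L = 660 mg/L.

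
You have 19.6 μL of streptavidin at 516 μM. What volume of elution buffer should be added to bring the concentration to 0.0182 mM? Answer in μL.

0.0182 mM = 18.2 μM.
V₂ = C₁V₁/C₂ = 516 × 19.6 / 18.2 = 556 μL.
Diluent to add = V₂ − V₁ = 556 − 19.6 = 536 μL.

536 μL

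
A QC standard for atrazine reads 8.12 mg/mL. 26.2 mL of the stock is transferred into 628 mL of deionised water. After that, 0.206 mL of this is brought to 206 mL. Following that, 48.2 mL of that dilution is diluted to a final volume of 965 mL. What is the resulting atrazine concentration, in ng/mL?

Overall dilution factor = 24.97 × 1000 × 20.02 = 5.00 × 10⁵.
8.12 mg/mL / 5.00 × 10⁵ = 1.62 × 10⁻⁵ mg/mL = 16.2 ng/mL.

16.2 ng/mL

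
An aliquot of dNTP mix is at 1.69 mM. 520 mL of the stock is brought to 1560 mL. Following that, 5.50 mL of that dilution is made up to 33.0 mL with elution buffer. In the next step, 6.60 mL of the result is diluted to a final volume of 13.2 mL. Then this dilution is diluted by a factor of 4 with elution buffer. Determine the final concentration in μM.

Overall dilution factor = 3 × 6 × 2 × 4 = 144.
1.69 mM / 144 = 0.0117 mM = 11.7 μM.

11.7 μM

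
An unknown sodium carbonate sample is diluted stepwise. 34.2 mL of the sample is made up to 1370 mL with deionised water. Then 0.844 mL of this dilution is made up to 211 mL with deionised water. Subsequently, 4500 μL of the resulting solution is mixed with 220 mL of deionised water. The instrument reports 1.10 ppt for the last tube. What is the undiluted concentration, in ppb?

550 ppb

Overall dilution factor = 40.06 × 250 × 49.89 = 5.00 × 10⁵.
Original = 1.10 ppt × 5.00 × 10⁵ = 5.50 × 10⁵ ppt = 550 ppb.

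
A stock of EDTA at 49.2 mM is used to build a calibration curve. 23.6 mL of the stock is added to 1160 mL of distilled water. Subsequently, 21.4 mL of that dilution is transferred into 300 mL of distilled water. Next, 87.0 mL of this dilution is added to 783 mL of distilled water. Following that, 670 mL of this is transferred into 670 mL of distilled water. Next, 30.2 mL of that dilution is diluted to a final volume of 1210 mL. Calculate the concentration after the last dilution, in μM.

Overall dilution factor = 50.15 × 15.02 × 10 × 2 × 40.07 = 6.04 × 10⁵.
49.2 mM / 6.04 × 10⁵ = 8.15 × 10⁻⁵ mM = 0.0815 μM.

0.0815 μM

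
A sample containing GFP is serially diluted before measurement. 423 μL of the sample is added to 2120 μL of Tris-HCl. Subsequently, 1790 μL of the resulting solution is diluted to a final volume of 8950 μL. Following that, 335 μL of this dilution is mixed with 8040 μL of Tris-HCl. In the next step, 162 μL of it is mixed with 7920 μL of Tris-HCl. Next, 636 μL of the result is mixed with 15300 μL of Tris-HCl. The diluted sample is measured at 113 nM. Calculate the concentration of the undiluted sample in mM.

Overall dilution factor = 6.012 × 5 × 25 × 49.89 × 25.06 = 9.39 × 10⁵.
Original = 113 nM × 9.39 × 10⁵ = 1.06 × 10⁸ nM = 106 mM.

106 mM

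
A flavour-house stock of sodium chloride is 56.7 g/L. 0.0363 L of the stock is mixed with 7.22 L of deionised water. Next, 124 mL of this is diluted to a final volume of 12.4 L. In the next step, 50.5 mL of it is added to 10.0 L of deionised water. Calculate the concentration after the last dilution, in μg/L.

Overall dilution factor = 199.9 × 100 × 199.0 = 3.98 × 10⁶.
56.7 g/L / 3.98 × 10⁶ = 1.43 × 10⁻⁵ g/L = 14.3 μg/L.

14.3 μg/L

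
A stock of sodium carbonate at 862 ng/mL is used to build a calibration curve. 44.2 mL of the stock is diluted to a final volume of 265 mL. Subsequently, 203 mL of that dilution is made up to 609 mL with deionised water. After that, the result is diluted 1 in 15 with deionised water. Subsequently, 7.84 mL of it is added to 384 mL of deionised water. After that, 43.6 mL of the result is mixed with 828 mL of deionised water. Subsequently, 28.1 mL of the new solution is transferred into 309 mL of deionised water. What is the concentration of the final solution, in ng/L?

Overall dilution factor = 5.995 × 3 × 15 × 49.98 × 19.99 × 12.00 = 3.23 × 10⁶.
862 ng/mL / 3.23 × 10⁶ = 2.67 × 10⁻⁴ ng/mL = 0.267 ng/L.

0.267 ng/L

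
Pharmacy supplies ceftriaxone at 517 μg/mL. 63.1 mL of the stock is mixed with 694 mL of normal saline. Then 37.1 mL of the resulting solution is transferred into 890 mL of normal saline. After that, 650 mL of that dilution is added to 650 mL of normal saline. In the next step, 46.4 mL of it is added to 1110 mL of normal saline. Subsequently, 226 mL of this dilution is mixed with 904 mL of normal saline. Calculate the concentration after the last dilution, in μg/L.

6.92 μg/L

Overall dilution factor = 12.00 × 24.99 × 2 × 24.92 × 5 = 7.47 × 10⁴.
517 μg/mL / 7.47 × 10⁴ = 6.92 × 10⁻³ μg/mL = 6.92 μg/L.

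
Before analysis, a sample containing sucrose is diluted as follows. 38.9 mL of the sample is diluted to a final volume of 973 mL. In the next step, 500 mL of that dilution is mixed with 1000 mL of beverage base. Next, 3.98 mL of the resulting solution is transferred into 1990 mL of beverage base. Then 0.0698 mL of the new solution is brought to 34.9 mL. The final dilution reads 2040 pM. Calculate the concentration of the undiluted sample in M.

Overall dilution factor = 25.01 × 3 × 501 × 500 = 1.88 × 10⁷.
Original = 2040 pM × 1.88 × 10⁷ = 3.83 × 10¹⁰ pM = 0.0383 M.

0.0383 M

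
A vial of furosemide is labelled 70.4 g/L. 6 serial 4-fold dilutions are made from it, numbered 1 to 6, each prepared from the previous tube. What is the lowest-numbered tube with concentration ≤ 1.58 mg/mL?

tube 3

Tube n has concentration 70.4 g/L / 4ⁿ.
Need 4ⁿ ≥ 70.4 g/L / 1.58 mg/mL = 44.6, so n ≥ 2.74.
First such tube: n = 3.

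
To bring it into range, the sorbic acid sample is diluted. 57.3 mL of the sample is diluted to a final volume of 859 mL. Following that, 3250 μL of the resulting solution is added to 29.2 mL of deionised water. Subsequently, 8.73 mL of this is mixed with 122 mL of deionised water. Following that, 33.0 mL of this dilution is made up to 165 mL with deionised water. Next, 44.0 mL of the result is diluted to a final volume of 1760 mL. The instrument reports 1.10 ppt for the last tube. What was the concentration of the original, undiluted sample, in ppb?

493 ppb

Overall dilution factor = 14.99 × 9.985 × 14.97 × 5 × 40 = 4.48 × 10⁵.
Original = 1.10 ppt × 4.48 × 10⁵ = 4.93 × 10⁵ ppt = 493 ppb.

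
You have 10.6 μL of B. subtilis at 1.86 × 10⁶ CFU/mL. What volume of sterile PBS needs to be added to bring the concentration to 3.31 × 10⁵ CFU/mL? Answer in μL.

V₂ = C₁V₁/C₂ = 1.86 × 10⁶ × 10.6 / 3.31 × 10⁵ = 59.6 μL.
Diluent to add = V₂ − V₁ = 59.6 − 10.6 = 49.0 μL.

49.0 μL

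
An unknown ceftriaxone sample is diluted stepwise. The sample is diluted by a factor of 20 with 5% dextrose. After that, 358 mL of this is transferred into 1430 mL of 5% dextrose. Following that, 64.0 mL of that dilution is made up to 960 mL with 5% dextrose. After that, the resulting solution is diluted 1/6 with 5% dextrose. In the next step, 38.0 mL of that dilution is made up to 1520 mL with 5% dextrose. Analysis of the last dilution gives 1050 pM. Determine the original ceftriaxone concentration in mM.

Overall dilution factor = 20 × 4.994 × 15 × 6 × 40 = 3.60 × 10⁵.
Original = 1050 pM × 3.60 × 10⁵ = 3.78 × 10⁸ pM = 0.378 mM.

0.378 mM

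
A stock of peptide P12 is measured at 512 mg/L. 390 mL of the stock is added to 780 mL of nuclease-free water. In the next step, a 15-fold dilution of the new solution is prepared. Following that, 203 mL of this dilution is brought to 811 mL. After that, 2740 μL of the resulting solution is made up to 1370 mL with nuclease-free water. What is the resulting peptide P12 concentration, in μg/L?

5.70 μg/L

Overall dilution factor = 3 × 15 × 3.995 × 500 = 8.99 × 10⁴.
512 mg/L / 8.99 × 10⁴ = 5.70 × 10⁻³ mg/L = 5.70 μg/L.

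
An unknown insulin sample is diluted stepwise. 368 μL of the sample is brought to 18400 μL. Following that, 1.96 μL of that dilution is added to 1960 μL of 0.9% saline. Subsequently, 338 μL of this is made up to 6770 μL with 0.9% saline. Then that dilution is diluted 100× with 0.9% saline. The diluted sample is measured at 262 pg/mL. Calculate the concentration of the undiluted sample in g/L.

Overall dilution factor = 50 × 1001 × 20.03 × 100 = 1.00 × 10⁸.
Original = 262 pg/mL × 1.00 × 10⁸ = 2.63 × 10¹⁰ pg/mL = 26.3 g/L.

26.3 g/L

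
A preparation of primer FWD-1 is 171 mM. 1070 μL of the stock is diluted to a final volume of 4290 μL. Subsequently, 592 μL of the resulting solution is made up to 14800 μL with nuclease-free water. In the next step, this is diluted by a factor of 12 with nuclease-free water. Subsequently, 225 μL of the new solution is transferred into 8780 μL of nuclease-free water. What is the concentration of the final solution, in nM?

3550 nM

Overall dilution factor = 4.009 × 25 × 12 × 40.02 = 4.81 × 10⁴.
171 mM / 4.81 × 10⁴ = 3.55 × 10⁻³ mM = 3550 nM.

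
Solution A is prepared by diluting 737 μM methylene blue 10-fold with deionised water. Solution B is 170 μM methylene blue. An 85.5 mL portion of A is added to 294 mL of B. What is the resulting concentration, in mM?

C_A = 737 μM / 10 = 73.7 μM.
C_mix = (C_A·V_A + C_B·V_B)/(V_A + V_B) = (73.7×85.5 + 170×294) / 379.5 = 148 μM = 0.148 mM.

0.148 mM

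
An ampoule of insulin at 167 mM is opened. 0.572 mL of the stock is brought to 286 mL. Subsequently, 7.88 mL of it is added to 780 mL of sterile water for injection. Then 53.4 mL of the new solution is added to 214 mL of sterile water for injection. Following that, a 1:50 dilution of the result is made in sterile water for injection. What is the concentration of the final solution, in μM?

Overall dilution factor = 500 × 99.98 × 5.007 × 50 = 1.25 × 10⁷.
167 mM / 1.25 × 10⁷ = 1.33 × 10⁻⁵ mM = 0.0133 μM.

0.0133 μM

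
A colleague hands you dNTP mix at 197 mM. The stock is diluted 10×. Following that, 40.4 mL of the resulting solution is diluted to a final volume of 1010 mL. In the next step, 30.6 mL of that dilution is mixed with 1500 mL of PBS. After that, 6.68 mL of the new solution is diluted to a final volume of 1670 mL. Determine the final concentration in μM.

Overall dilution factor = 10 × 25 × 50.02 × 250 = 3.13 × 10⁶.
197 mM / 3.13 × 10⁶ = 6.30 × 10⁻⁵ mM = 0.0630 μM.

0.0630 μM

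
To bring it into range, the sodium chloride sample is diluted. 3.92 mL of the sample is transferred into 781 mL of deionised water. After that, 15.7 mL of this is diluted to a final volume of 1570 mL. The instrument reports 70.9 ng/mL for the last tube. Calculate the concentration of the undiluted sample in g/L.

Overall dilution factor = 200.2 × 100 = 2.00 × 10⁴.
Original = 70.9 ng/mL × 2.00 × 10⁴ = 1.42 × 10⁶ ng/mL = 1.42 g/L.

1.42 g/L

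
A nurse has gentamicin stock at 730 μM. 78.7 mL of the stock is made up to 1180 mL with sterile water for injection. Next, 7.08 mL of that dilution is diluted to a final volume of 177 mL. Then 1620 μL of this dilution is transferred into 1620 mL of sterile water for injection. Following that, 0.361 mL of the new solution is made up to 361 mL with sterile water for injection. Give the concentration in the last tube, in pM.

1.95 pM

Overall dilution factor = 14.99 × 25 × 1001 × 1000 = 3.75 × 10⁸.
730 μM / 3.75 × 10⁸ = 1.95 × 10⁻⁶ μM = 1.95 pM.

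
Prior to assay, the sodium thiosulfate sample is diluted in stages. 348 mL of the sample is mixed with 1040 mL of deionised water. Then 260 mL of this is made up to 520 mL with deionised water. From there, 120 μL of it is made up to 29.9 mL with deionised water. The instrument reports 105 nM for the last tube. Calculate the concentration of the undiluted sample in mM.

0.209 mM

Overall dilution factor = 3.989 × 2 × 249.2 = 1988.
Original = 105 nM × 1988 = 2.09 × 10⁵ nM = 0.209 mM.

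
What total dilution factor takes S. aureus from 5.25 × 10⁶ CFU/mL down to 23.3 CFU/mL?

2.25 × 10⁵

Factor = C₀/C_target = 5.25 × 10⁶ CFU/mL / 23.3 CFU/mL = 2.25 × 10⁵.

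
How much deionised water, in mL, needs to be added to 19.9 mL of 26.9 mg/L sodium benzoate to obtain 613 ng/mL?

613 ng/mL = 0.613 mg/L.
V₂ = C₁V₁/C₂ = 26.9 × 19.9 / 0.613 = 873 mL.
Diluent to add = V₂ − V₁ = 873 − 19.9 = 853 mL.

853 mL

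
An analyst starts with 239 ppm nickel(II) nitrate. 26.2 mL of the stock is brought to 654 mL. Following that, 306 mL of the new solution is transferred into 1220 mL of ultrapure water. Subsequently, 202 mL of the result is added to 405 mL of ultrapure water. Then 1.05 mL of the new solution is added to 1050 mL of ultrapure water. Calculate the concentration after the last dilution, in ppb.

Overall dilution factor = 24.96 × 4.987 × 3.005 × 1001 = 3.74 × 10⁵.
239 ppm / 3.74 × 10⁵ = 6.38 × 10⁻⁴ ppm = 0.638 ppb.

0.638 ppb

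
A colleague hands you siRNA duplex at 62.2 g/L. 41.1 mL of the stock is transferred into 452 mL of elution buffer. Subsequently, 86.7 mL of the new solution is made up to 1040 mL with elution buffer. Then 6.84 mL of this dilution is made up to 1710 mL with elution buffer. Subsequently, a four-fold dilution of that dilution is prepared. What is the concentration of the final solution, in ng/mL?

432 ng/mL

Overall dilution factor = 12.00 × 12.00 × 250 × 4 = 1.44 × 10⁵.
62.2 g/L / 1.44 × 10⁵ = 4.32 × 10⁻⁴ g/L = 432 ng/mL.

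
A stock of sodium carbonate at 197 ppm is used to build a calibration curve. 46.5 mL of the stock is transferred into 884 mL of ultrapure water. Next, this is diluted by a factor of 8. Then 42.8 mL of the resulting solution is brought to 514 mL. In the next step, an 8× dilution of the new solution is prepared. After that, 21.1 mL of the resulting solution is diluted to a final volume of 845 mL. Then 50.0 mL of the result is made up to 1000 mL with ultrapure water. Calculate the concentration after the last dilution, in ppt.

16.0 ppt

Overall dilution factor = 20.01 × 8 × 12.01 × 8 × 40.05 × 20 = 1.23 × 10⁷.
197 ppm / 1.23 × 10⁷ = 1.60 × 10⁻⁵ ppm = 16.0 ppt.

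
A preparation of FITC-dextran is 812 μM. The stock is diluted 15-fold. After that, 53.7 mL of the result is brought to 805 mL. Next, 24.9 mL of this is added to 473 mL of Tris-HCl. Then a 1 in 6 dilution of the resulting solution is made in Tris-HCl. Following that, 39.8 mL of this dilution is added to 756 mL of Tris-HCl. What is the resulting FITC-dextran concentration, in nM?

Overall dilution factor = 15 × 14.99 × 20.00 × 6 × 19.99 = 5.39 × 10⁵.
812 μM / 5.39 × 10⁵ = 1.51 × 10⁻³ μM = 1.51 nM.

1.51 nM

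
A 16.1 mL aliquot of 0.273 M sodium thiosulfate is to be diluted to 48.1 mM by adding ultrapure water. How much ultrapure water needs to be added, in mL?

75.3 mL

48.1 mM = 0.0481 M.
V₂ = C₁V₁/C₂ = 0.273 × 16.1 / 0.0481 = 91.4 mL.
Diluent to add = V₂ − V₁ = 91.4 − 16.1 = 75.3 mL.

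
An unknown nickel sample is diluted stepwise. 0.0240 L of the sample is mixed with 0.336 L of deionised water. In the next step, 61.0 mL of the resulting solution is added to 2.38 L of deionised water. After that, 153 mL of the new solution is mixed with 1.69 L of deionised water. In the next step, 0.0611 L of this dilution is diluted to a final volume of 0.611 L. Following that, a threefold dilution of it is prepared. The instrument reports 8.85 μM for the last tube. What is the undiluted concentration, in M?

1.92 M

Overall dilution factor = 15 × 40.02 × 12.05 × 10 × 3 = 2.17 × 10⁵.
Original = 8.85 μM × 2.17 × 10⁵ = 1.92 × 10⁶ μM = 1.92 M.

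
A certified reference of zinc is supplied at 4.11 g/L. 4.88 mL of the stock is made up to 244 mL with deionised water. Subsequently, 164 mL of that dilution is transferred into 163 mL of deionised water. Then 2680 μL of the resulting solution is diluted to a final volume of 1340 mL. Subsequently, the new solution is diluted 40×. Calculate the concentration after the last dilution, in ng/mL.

Overall dilution factor = 50 × 1.994 × 500 × 40 = 1.99 × 10⁶.
4.11 g/L / 1.99 × 10⁶ = 2.06 × 10⁻⁶ g/L = 2.06 ng/mL.

2.06 ng/mL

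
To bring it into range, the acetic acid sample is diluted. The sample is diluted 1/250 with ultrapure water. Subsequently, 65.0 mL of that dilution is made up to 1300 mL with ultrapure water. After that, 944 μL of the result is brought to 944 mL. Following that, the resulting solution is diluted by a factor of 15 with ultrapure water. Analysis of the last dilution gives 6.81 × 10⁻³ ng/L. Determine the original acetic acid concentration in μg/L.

511 μg/L

Overall dilution factor = 250 × 20 × 1000 × 15 = 7.50 × 10⁷.
Original = 6.81 × 10⁻³ ng/L × 7.50 × 10⁷ = 5.11 × 10⁵ ng/L = 511 μg/L.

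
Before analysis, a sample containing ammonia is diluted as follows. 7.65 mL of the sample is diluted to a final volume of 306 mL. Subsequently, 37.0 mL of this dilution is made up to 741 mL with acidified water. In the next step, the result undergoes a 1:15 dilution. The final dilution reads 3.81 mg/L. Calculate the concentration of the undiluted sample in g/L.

45.8 g/L

Overall dilution factor = 40 × 20.03 × 15 = 1.20 × 10⁴.
Original = 3.81 mg/L × 1.20 × 10⁴ = 4.58 × 10⁴ mg/L = 45.8 g/L.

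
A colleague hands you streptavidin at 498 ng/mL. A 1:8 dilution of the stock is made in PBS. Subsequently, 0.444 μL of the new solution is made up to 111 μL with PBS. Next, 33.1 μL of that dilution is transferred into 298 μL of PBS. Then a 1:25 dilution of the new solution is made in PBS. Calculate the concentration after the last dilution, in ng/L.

0.996 ng/L

Overall dilution factor = 8 × 250 × 10.00 × 25 = 5.00 × 10⁵.
498 ng/mL / 5.00 × 10⁵ = 9.96 × 10⁻⁴ ng/mL = 0.996 ng/L.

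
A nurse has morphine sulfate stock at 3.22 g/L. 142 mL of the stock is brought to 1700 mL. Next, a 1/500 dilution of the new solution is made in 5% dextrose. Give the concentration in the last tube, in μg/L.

538 μg/L

Overall dilution factor = 11.97 × 500 = 5986.
3.22 g/L / 5986 = 5.38 × 10⁻⁴ g/L = 538 μg/L.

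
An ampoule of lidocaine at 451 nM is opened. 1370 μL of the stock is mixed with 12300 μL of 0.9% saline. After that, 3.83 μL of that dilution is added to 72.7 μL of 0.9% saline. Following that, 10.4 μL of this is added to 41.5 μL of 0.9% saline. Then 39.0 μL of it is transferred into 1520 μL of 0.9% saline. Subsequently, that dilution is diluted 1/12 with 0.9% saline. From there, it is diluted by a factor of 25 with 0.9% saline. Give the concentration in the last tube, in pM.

Overall dilution factor = 9.978 × 19.98 × 4.990 × 39.97 × 12 × 25 = 1.19 × 10⁷.
451 nM / 1.19 × 10⁷ = 3.78 × 10⁻⁵ nM = 0.0378 pM.

0.0378 pM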